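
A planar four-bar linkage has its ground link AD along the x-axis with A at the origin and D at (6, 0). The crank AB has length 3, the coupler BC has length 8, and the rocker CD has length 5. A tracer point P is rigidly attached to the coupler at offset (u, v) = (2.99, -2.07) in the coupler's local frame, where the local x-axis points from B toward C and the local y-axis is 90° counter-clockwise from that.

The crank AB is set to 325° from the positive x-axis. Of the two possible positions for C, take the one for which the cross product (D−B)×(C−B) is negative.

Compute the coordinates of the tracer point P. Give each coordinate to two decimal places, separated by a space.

5.29 -4.00

A=(0,0), D=(6.00,0)
B = A + 3.00·(cos325°, sin325°) = (2.4575, -1.7207)
|BD| = 3.9383
circle(B,8.00) ∩ circle(D,5.00): a=6.9205, h=4.0133
  candidates: C₊=(6.9290,4.9129) cross=15.806; C₋=(10.4359,-2.3070) cross=-15.806
  mode - wants cross < 0 → take C=(10.4359,-2.3070) (cross=-15.806)
ex = (C−B)/|BC| = (0.9973,-0.0733); ey = (0.0733,0.9973)
P = B + 2.99·ex + -2.07·ey = (5.2877,-4.0043)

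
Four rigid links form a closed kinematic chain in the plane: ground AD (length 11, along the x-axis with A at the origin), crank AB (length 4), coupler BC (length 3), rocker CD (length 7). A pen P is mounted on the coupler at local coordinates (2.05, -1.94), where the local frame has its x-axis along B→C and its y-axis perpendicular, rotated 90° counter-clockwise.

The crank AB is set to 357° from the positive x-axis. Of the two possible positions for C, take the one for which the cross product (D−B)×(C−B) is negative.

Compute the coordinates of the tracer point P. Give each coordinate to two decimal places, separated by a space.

2.62 -2.67

A=(0,0), D=(11.00,0)
B = A + 4.00·(cos357°, sin357°) = (3.9945, -0.2093)
|BD| = 7.0086
circle(B,3.00) ∩ circle(D,7.00): a=0.6507, h=2.9286
  candidates: C₊=(4.5574,2.7374) cross=20.525; C₋=(4.7324,-3.1172) cross=-20.525
  mode - wants cross < 0 → take C=(4.7324,-3.1172) (cross=-20.525)
ex = (C−B)/|BC| = (0.2460,-0.9693); ey = (0.9693,0.2460)
P = B + 2.05·ex + -1.94·ey = (2.6183,-2.6735)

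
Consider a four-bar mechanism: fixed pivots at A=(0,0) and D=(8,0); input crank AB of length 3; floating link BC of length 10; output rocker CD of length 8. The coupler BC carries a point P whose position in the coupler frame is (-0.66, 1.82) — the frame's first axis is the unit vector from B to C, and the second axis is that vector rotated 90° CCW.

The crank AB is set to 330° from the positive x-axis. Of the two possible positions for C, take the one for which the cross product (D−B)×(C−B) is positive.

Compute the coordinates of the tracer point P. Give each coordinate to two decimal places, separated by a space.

0.66 -1.45

A=(0,0), D=(8.00,0)
B = A + 3.00·(cos330°, sin330°) = (2.5981, -1.5000)
|BD| = 5.6063
circle(B,10.00) ∩ circle(D,8.00): a=6.0138, h=7.9896
  candidates: C₊=(6.2550,7.8074) cross=44.792; C₋=(10.5303,-7.5893) cross=-44.792
  mode + wants cross > 0 → take C=(6.2550,7.8074) (cross=44.792)
ex = (C−B)/|BC| = (0.3657,0.9307); ey = (-0.9307,0.3657)
P = B + -0.66·ex + 1.82·ey = (0.6628,-1.4487)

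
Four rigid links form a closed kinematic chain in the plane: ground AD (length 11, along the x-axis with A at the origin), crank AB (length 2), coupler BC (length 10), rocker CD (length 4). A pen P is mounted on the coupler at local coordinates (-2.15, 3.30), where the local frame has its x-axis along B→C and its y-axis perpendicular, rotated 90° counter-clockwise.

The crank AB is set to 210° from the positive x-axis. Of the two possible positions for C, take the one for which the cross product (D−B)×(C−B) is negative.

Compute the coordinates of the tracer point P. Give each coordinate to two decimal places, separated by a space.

-3.27 2.63

A=(0,0), D=(11.00,0)
B = A + 2.00·(cos210°, sin210°) = (-1.7321, -1.0000)
|BD| = 12.7713
circle(B,10.00) ∩ circle(D,4.00): a=9.6743, h=2.5315
  candidates: C₊=(7.7143,2.2813) cross=32.331; C₋=(8.1107,-2.7662) cross=-32.331
  mode - wants cross < 0 → take C=(8.1107,-2.7662) (cross=-32.331)
ex = (C−B)/|BC| = (0.9843,-0.1766); ey = (0.1766,0.9843)
P = B + -2.15·ex + 3.30·ey = (-3.2654,2.6279)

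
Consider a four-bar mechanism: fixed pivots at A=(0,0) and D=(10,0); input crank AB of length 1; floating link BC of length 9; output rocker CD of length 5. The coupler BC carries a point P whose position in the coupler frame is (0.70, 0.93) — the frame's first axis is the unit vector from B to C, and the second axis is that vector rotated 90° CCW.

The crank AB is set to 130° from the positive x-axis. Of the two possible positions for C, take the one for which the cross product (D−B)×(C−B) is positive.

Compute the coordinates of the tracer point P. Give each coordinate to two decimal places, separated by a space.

A=(0,0), D=(10.00,0)
B = A + 1.00·(cos130°, sin130°) = (-0.6428, 0.7660)
|BD| = 10.6703
circle(B,9.00) ∩ circle(D,5.00): a=7.9593, h=4.2012
  candidates: C₊=(7.5975,4.3850) cross=44.828; C₋=(6.9943,-3.9957) cross=-44.828
  mode + wants cross > 0 → take C=(7.5975,4.3850) (cross=44.828)
ex = (C−B)/|BC| = (0.9156,0.4021); ey = (-0.4021,0.9156)
P = B + 0.70·ex + 0.93·ey = (-0.3758,1.8990)

-0.38 1.90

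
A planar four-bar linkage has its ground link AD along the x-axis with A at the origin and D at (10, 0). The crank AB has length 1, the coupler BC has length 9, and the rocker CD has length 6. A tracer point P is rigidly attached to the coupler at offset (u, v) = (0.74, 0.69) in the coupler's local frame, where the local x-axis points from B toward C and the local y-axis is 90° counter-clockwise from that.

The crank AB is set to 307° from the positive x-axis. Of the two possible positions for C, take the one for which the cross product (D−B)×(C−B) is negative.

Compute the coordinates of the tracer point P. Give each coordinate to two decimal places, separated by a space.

A=(0,0), D=(10.00,0)
B = A + 1.00·(cos307°, sin307°) = (0.6018, -0.7986)
|BD| = 9.4321
circle(B,9.00) ∩ circle(D,6.00): a=7.1015, h=5.5289
  candidates: C₊=(7.2097,5.3117) cross=52.149; C₋=(8.1460,-5.7064) cross=-52.149
  mode - wants cross < 0 → take C=(8.1460,-5.7064) (cross=-52.149)
ex = (C−B)/|BC| = (0.8382,-0.5453); ey = (0.5453,0.8382)
P = B + 0.74·ex + 0.69·ey = (1.5984,-0.6238)

1.60 -0.62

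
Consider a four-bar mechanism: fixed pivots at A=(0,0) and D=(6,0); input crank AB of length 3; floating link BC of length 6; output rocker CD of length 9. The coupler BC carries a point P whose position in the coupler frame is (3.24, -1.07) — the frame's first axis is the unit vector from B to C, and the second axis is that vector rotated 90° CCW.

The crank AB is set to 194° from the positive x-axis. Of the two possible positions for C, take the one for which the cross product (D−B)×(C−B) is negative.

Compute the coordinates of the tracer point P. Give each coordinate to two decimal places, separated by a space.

-2.59 -4.12

A=(0,0), D=(6.00,0)
B = A + 3.00·(cos194°, sin194°) = (-2.9109, -0.7258)
|BD| = 8.9404
circle(B,6.00) ∩ circle(D,9.00): a=1.9535, h=5.6731
  candidates: C₊=(-1.4243,5.0872) cross=50.719; C₋=(-0.5033,-6.2215) cross=-50.719
  mode - wants cross < 0 → take C=(-0.5033,-6.2215) (cross=-50.719)
ex = (C−B)/|BC| = (0.4013,-0.9160); ey = (0.9160,0.4013)
P = B + 3.24·ex + -1.07·ey = (-2.5909,-4.1228)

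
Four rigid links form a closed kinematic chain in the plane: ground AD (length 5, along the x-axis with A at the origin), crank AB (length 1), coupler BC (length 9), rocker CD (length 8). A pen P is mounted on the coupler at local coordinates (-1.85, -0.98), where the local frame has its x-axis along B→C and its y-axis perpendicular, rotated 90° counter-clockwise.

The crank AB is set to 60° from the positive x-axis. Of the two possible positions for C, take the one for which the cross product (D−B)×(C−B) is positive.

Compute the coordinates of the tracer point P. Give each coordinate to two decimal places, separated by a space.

A=(0,0), D=(5.00,0)
B = A + 1.00·(cos60°, sin60°) = (0.5000, 0.8660)
|BD| = 4.5826
circle(B,9.00) ∩ circle(D,8.00): a=4.1461, h=7.9881
  candidates: C₊=(6.0810,7.9266) cross=36.606; C₋=(3.0618,-7.7617) cross=-36.606
  mode + wants cross > 0 → take C=(6.0810,7.9266) (cross=36.606)
ex = (C−B)/|BC| = (0.6201,0.7845); ey = (-0.7845,0.6201)
P = B + -1.85·ex + -0.98·ey = (0.1216,-1.1930)

0.12 -1.19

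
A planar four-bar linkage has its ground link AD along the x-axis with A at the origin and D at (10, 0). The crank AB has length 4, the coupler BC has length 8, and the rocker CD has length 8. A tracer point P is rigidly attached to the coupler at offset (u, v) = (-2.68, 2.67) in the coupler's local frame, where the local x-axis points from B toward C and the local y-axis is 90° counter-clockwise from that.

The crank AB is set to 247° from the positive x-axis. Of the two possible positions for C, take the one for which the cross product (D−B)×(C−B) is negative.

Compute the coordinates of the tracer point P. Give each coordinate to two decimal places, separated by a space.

-2.99 -0.18

A=(0,0), D=(10.00,0)
B = A + 4.00·(cos247°, sin247°) = (-1.5629, -3.6820)
|BD| = 12.1350
circle(B,8.00) ∩ circle(D,8.00): a=6.0675, h=5.2140
  candidates: C₊=(2.6365,3.1271) cross=63.271; C₋=(5.8006,-6.8092) cross=-63.271
  mode - wants cross < 0 → take C=(5.8006,-6.8092) (cross=-63.271)
ex = (C−B)/|BC| = (0.9204,-0.3909); ey = (0.3909,0.9204)
P = B + -2.68·ex + 2.67·ey = (-2.9860,-0.1769)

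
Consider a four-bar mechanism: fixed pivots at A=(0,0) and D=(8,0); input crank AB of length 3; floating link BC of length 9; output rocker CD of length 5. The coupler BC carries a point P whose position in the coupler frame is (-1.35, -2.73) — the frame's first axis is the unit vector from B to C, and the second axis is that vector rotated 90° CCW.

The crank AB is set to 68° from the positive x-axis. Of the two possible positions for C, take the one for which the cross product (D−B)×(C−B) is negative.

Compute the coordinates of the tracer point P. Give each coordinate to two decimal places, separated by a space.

-1.89 2.36

A=(0,0), D=(8.00,0)
B = A + 3.00·(cos68°, sin68°) = (1.1238, 2.7816)
|BD| = 7.4175
circle(B,9.00) ∩ circle(D,5.00): a=7.4836, h=4.9996
  candidates: C₊=(9.9361,4.6099) cross=37.084; C₋=(6.1865,-4.6595) cross=-37.084
  mode - wants cross < 0 → take C=(6.1865,-4.6595) (cross=-37.084)
ex = (C−B)/|BC| = (0.5625,-0.8268); ey = (0.8268,0.5625)
P = B + -1.35·ex + -2.73·ey = (-1.8927,2.3620)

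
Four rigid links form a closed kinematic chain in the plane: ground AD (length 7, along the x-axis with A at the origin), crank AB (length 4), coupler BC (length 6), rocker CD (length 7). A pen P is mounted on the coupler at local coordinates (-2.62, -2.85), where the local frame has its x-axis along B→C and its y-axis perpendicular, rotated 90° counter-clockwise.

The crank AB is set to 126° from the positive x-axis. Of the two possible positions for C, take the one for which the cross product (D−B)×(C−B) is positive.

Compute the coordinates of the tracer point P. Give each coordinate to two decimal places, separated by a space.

-3.50 -0.46

A=(0,0), D=(7.00,0)
B = A + 4.00·(cos126°, sin126°) = (-2.3511, 3.2361)
|BD| = 9.8953
circle(B,6.00) ∩ circle(D,7.00): a=4.2907, h=4.1940
  candidates: C₊=(3.0752,5.7962) cross=41.501; C₋=(0.3321,-2.1305) cross=-41.501
  mode + wants cross > 0 → take C=(3.0752,5.7962) (cross=41.501)
ex = (C−B)/|BC| = (0.9044,0.4267); ey = (-0.4267,0.9044)
P = B + -2.62·ex + -2.85·ey = (-3.5046,-0.4594)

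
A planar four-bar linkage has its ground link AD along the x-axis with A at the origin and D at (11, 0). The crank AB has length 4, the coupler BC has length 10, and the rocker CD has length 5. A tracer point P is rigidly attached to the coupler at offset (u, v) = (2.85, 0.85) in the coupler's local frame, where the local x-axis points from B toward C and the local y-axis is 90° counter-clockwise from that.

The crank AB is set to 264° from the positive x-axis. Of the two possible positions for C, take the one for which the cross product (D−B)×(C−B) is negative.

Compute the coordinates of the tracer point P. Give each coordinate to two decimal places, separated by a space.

A=(0,0), D=(11.00,0)
B = A + 4.00·(cos264°, sin264°) = (-0.4181, -3.9781)
|BD| = 12.0913
circle(B,10.00) ∩ circle(D,5.00): a=9.1470, h=4.0412
  candidates: C₊=(6.8901,2.8476) cross=48.864; C₋=(9.5493,-4.7849) cross=-48.864
  mode - wants cross < 0 → take C=(9.5493,-4.7849) (cross=-48.864)
ex = (C−B)/|BC| = (0.9967,-0.0807); ey = (0.0807,0.9967)
P = B + 2.85·ex + 0.85·ey = (2.4912,-3.3608)

2.49 -3.36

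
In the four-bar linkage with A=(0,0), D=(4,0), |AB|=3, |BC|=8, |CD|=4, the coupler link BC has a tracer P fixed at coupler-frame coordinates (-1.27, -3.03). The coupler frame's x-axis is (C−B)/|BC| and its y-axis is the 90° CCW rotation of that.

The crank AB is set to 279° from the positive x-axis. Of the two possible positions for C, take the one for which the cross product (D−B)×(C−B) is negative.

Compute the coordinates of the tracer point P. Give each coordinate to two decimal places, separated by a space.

0.31 -6.24

A=(0,0), D=(4.00,0)
B = A + 3.00·(cos279°, sin279°) = (0.4693, -2.9631)
|BD| = 4.6093
circle(B,8.00) ∩ circle(D,4.00): a=7.5115, h=2.7526
  candidates: C₊=(4.4536,3.9742) cross=12.688; C₋=(7.9926,-0.2428) cross=-12.688
  mode - wants cross < 0 → take C=(7.9926,-0.2428) (cross=-12.688)
ex = (C−B)/|BC| = (0.9404,0.3400); ey = (-0.3400,0.9404)
P = B + -1.27·ex + -3.03·ey = (0.3053,-6.2444)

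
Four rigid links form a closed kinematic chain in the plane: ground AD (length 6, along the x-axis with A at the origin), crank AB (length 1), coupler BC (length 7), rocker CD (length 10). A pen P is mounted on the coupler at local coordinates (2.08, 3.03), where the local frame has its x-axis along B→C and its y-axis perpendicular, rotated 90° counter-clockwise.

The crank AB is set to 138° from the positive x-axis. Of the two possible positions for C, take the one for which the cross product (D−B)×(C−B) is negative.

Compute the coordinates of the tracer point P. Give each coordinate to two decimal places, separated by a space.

A=(0,0), D=(6.00,0)
B = A + 1.00·(cos138°, sin138°) = (-0.7431, 0.6691)
|BD| = 6.7763
circle(B,7.00) ∩ circle(D,10.00): a=-0.3750, h=6.9899
  candidates: C₊=(-0.4261,7.6619) cross=47.366; C₋=(-1.8065,-6.2496) cross=-47.366
  mode - wants cross < 0 → take C=(-1.8065,-6.2496) (cross=-47.366)
ex = (C−B)/|BC| = (-0.1519,-0.9884); ey = (0.9884,-0.1519)
P = B + 2.08·ex + 3.03·ey = (1.9357,-1.8470)

1.94 -1.85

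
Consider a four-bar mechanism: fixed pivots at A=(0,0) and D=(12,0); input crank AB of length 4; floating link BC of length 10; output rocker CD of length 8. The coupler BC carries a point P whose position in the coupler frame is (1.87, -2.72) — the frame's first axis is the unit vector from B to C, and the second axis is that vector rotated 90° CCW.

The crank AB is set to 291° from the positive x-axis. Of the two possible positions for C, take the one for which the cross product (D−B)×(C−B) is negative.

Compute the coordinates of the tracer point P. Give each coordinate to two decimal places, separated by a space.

A=(0,0), D=(12.00,0)
B = A + 4.00·(cos291°, sin291°) = (1.4335, -3.7343)
|BD| = 11.2070
circle(B,10.00) ∩ circle(D,8.00): a=7.2096, h=6.9297
  candidates: C₊=(5.9220,5.2017) cross=77.661; C₋=(10.5402,-7.8657) cross=-77.661
  mode - wants cross < 0 → take C=(10.5402,-7.8657) (cross=-77.661)
ex = (C−B)/|BC| = (0.9107,-0.4131); ey = (0.4131,0.9107)
P = B + 1.87·ex + -2.72·ey = (2.0127,-6.9839)

2.01 -6.98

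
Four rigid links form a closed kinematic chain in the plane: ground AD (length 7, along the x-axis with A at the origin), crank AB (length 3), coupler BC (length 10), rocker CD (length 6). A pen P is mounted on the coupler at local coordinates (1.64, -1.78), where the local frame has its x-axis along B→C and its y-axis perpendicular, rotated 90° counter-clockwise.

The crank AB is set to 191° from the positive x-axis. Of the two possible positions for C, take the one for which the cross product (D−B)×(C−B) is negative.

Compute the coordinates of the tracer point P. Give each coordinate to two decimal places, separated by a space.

-2.48 -2.95

A=(0,0), D=(7.00,0)
B = A + 3.00·(cos191°, sin191°) = (-2.9449, -0.5724)
|BD| = 9.9613
circle(B,10.00) ∩ circle(D,6.00): a=8.1931, h=5.7335
  candidates: C₊=(4.9052,5.6224) cross=57.114; C₋=(5.5641,-5.8257) cross=-57.114
  mode - wants cross < 0 → take C=(5.5641,-5.8257) (cross=-57.114)
ex = (C−B)/|BC| = (0.8509,-0.5253); ey = (0.5253,0.8509)
P = B + 1.64·ex + -1.78·ey = (-2.4845,-2.9486)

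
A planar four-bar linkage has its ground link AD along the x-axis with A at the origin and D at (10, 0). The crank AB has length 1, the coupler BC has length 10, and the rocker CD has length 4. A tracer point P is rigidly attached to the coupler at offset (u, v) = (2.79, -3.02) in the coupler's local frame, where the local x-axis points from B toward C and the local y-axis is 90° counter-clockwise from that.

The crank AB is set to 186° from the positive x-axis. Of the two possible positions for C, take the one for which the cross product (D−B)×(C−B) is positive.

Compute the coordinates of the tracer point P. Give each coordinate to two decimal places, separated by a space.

2.72 -1.87

A=(0,0), D=(10.00,0)
B = A + 1.00·(cos186°, sin186°) = (-0.9945, -0.1045)
|BD| = 10.9950
circle(B,10.00) ∩ circle(D,4.00): a=9.3174, h=3.6312
  candidates: C₊=(8.2880,3.6151) cross=39.925; C₋=(8.3570,-3.6470) cross=-39.925
  mode + wants cross > 0 → take C=(8.2880,3.6151) (cross=39.925)
ex = (C−B)/|BC| = (0.9282,0.3720); ey = (-0.3720,0.9282)
P = B + 2.79·ex + -3.02·ey = (2.7186,-1.8701)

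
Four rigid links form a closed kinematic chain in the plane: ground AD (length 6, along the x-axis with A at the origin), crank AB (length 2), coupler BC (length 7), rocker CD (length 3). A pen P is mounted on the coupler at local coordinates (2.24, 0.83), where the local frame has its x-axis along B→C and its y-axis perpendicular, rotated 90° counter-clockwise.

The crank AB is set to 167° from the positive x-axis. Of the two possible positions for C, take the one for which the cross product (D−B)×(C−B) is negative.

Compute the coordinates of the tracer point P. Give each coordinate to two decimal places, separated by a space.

0.43 0.25

A=(0,0), D=(6.00,0)
B = A + 2.00·(cos167°, sin167°) = (-1.9487, 0.4499)
|BD| = 7.9615
circle(B,7.00) ∩ circle(D,3.00): a=6.4928, h=2.6159
  candidates: C₊=(4.6815,2.6947) cross=20.827; C₋=(4.3859,-2.5288) cross=-20.827
  mode - wants cross < 0 → take C=(4.3859,-2.5288) (cross=-20.827)
ex = (C−B)/|BC| = (0.9049,-0.4255); ey = (0.4255,0.9049)
P = B + 2.24·ex + 0.83·ey = (0.4315,0.2478)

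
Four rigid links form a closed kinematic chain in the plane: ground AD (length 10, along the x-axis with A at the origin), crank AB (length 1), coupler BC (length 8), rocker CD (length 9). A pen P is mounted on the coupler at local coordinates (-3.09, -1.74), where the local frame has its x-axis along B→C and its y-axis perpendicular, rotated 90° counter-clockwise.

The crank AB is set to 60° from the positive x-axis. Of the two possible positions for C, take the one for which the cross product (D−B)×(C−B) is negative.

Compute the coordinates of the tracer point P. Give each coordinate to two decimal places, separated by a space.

-2.34 2.99

A=(0,0), D=(10.00,0)
B = A + 1.00·(cos60°, sin60°) = (0.5000, 0.8660)
|BD| = 9.5394
circle(B,8.00) ∩ circle(D,9.00): a=3.8787, h=6.9969
  candidates: C₊=(4.9978,7.4819) cross=66.746; C₋=(3.7274,-6.4541) cross=-66.746
  mode - wants cross < 0 → take C=(3.7274,-6.4541) (cross=-66.746)
ex = (C−B)/|BC| = (0.4034,-0.9150); ey = (0.9150,0.4034)
P = B + -3.09·ex + -1.74·ey = (-2.3387,2.9914)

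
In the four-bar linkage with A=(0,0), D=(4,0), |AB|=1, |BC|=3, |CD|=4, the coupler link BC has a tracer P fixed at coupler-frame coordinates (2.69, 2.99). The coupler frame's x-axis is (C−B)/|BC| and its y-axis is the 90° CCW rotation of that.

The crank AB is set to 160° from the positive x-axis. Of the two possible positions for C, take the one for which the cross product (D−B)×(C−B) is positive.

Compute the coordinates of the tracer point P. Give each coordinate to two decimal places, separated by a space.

A=(0,0), D=(4.00,0)
B = A + 1.00·(cos160°, sin160°) = (-0.9397, 0.3420)
|BD| = 4.9515
circle(B,3.00) ∩ circle(D,4.00): a=1.7689, h=2.4230
  candidates: C₊=(0.9924,2.6371) cross=11.998; C₋=(0.6576,-2.1974) cross=-11.998
  mode + wants cross > 0 → take C=(0.9924,2.6371) (cross=11.998)
ex = (C−B)/|BC| = (0.6440,0.7650); ey = (-0.7650,0.6440)
P = B + 2.69·ex + 2.99·ey = (-1.4947,4.3255)

-1.49 4.33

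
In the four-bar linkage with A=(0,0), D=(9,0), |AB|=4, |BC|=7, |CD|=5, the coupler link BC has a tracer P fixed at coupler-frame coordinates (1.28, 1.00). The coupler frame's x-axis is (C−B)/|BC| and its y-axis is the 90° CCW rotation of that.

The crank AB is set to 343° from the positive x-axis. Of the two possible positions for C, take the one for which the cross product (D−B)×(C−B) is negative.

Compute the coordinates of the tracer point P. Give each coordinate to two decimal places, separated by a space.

A=(0,0), D=(9.00,0)
B = A + 4.00·(cos343°, sin343°) = (3.8252, -1.1695)
|BD| = 5.3053
circle(B,7.00) ∩ circle(D,5.00): a=4.9145, h=4.9847
  candidates: C₊=(7.5200,4.7760) cross=26.445; C₋=(9.7177,-4.9482) cross=-26.445
  mode - wants cross < 0 → take C=(9.7177,-4.9482) (cross=-26.445)
ex = (C−B)/|BC| = (0.8418,-0.5398); ey = (0.5398,0.8418)
P = B + 1.28·ex + 1.00·ey = (5.4425,-1.0187)

5.44 -1.02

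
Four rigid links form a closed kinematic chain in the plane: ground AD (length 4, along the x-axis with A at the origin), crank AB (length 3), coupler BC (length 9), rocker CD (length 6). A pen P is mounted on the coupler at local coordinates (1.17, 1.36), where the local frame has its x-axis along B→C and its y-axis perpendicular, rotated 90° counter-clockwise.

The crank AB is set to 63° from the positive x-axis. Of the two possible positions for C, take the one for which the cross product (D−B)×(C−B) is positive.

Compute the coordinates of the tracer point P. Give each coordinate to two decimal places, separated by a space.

2.87 3.65

A=(0,0), D=(4.00,0)
B = A + 3.00·(cos63°, sin63°) = (1.3620, 2.6730)
|BD| = 3.7556
circle(B,9.00) ∩ circle(D,6.00): a=7.8689, h=4.3681
  candidates: C₊=(9.9984,0.1406) cross=16.405; C₋=(3.7803,-5.9960) cross=-16.405
  mode + wants cross > 0 → take C=(9.9984,0.1406) (cross=16.405)
ex = (C−B)/|BC| = (0.9596,-0.2814); ey = (0.2814,0.9596)
P = B + 1.17·ex + 1.36·ey = (2.8674,3.6489)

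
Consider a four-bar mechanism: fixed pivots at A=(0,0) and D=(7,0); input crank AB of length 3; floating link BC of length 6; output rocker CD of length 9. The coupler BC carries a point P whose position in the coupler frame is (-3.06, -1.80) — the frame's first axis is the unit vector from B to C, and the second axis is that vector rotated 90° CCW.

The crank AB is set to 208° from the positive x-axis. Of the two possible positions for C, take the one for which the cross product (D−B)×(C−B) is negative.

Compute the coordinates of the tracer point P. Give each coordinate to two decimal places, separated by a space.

-5.84 0.14

A=(0,0), D=(7.00,0)
B = A + 3.00·(cos208°, sin208°) = (-2.6488, -1.4084)
|BD| = 9.7511
circle(B,6.00) ∩ circle(D,9.00): a=2.5681, h=5.4226
  candidates: C₊=(-0.8909,4.3283) cross=52.876; C₋=(0.6756,-6.4032) cross=-52.876
  mode - wants cross < 0 → take C=(0.6756,-6.4032) (cross=-52.876)
ex = (C−B)/|BC| = (0.5541,-0.8325); ey = (0.8325,0.5541)
P = B + -3.06·ex + -1.80·ey = (-5.8427,0.1416)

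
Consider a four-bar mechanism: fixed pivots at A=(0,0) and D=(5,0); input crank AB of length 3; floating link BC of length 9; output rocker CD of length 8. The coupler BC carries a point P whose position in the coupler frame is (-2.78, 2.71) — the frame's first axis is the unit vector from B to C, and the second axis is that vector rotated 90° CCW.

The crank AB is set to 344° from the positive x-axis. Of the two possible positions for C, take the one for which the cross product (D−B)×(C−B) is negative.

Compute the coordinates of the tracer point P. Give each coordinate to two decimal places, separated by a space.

A=(0,0), D=(5.00,0)
B = A + 3.00·(cos344°, sin344°) = (2.8838, -0.8269)
|BD| = 2.2720
circle(B,9.00) ∩ circle(D,8.00): a=4.8772, h=7.5640
  candidates: C₊=(4.6735,7.9933) cross=17.186; C₋=(10.1794,-6.0971) cross=-17.186
  mode - wants cross < 0 → take C=(10.1794,-6.0971) (cross=-17.186)
ex = (C−B)/|BC| = (0.8106,-0.5856); ey = (0.5856,0.8106)
P = B + -2.78·ex + 2.71·ey = (2.2172,2.9978)

2.22 3.00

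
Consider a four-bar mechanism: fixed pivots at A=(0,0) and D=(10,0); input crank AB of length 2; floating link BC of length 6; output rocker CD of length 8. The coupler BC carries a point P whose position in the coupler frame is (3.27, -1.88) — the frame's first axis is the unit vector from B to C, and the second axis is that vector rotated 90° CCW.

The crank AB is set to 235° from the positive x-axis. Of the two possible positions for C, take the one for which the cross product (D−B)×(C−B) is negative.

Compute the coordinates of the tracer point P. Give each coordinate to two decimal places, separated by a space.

A=(0,0), D=(10.00,0)
B = A + 2.00·(cos235°, sin235°) = (-1.1472, -1.6383)
|BD| = 11.2669
circle(B,6.00) ∩ circle(D,8.00): a=4.3909, h=4.0890
  candidates: C₊=(2.6025,3.0457) cross=46.071; C₋=(3.7916,-5.0454) cross=-46.071
  mode - wants cross < 0 → take C=(3.7916,-5.0454) (cross=-46.071)
ex = (C−B)/|BC| = (0.8231,-0.5679); ey = (0.5679,0.8231)
P = B + 3.27·ex + -1.88·ey = (0.4769,-5.0427)

0.48 -5.04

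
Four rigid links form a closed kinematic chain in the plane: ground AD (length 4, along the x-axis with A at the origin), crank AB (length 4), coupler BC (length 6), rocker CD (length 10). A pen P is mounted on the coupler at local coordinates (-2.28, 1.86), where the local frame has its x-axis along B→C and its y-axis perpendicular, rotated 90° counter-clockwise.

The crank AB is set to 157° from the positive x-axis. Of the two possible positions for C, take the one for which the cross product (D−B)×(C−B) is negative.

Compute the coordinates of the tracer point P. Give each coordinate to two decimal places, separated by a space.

-1.36 3.36

A=(0,0), D=(4.00,0)
B = A + 4.00·(cos157°, sin157°) = (-3.6820, 1.5629)
|BD| = 7.8394
circle(B,6.00) ∩ circle(D,10.00): a=-0.1622, h=5.9978
  candidates: C₊=(-2.6452,7.4727) cross=47.019; C₋=(-5.0368,-4.2821) cross=-47.019
  mode - wants cross < 0 → take C=(-5.0368,-4.2821) (cross=-47.019)
ex = (C−B)/|BC| = (-0.2258,-0.9742); ey = (0.9742,-0.2258)
P = B + -2.28·ex + 1.86·ey = (-1.3552,3.3641)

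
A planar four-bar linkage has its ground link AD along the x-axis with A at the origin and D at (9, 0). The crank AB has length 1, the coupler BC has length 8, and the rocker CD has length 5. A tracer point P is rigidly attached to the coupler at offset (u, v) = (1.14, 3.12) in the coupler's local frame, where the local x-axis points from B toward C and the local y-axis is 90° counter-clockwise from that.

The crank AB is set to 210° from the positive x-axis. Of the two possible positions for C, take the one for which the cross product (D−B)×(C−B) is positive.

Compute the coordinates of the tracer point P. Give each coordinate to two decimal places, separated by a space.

A=(0,0), D=(9.00,0)
B = A + 1.00·(cos210°, sin210°) = (-0.8660, -0.5000)
|BD| = 9.8787
circle(B,8.00) ∩ circle(D,5.00): a=6.9133, h=4.0257
  candidates: C₊=(5.8346,3.8705) cross=39.769; C₋=(6.2422,-4.1707) cross=-39.769
  mode + wants cross > 0 → take C=(5.8346,3.8705) (cross=39.769)
ex = (C−B)/|BC| = (0.8376,0.5463); ey = (-0.5463,0.8376)
P = B + 1.14·ex + 3.12·ey = (-1.6157,2.7361)

-1.62 2.74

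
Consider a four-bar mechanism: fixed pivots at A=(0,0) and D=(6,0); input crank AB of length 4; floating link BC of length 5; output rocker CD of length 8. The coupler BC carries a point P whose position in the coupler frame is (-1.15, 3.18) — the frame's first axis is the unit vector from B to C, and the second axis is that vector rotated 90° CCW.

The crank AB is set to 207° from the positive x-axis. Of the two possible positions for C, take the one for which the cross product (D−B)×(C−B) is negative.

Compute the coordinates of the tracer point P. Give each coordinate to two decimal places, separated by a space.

A=(0,0), D=(6.00,0)
B = A + 4.00·(cos207°, sin207°) = (-3.5640, -1.8160)
|BD| = 9.7349
circle(B,5.00) ∩ circle(D,8.00): a=2.8643, h=4.0982
  candidates: C₊=(-1.5144,2.7447) cross=39.896; C₋=(0.0145,-5.3079) cross=-39.896
  mode - wants cross < 0 → take C=(0.0145,-5.3079) (cross=-39.896)
ex = (C−B)/|BC| = (0.7157,-0.6984); ey = (0.6984,0.7157)
P = B + -1.15·ex + 3.18·ey = (-2.1662,1.2632)

-2.17 1.26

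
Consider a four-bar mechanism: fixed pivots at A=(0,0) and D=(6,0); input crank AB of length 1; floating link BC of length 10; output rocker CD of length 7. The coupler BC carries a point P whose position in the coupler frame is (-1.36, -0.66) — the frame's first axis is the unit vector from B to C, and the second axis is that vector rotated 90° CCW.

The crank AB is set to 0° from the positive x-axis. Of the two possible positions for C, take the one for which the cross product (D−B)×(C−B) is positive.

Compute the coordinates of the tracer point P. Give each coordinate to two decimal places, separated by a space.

0.40 -1.39

A=(0,0), D=(6.00,0)
B = A + 1.00·(cos0°, sin0°) = (1.0000, 0.0000)
|BD| = 5.0000
circle(B,10.00) ∩ circle(D,7.00): a=7.6000, h=6.4992
  candidates: C₊=(8.6000,6.4992) cross=32.496; C₋=(8.6000,-6.4992) cross=-32.496
  mode + wants cross > 0 → take C=(8.6000,6.4992) (cross=32.496)
ex = (C−B)/|BC| = (0.7600,0.6499); ey = (-0.6499,0.7600)
P = B + -1.36·ex + -0.66·ey = (0.3953,-1.3855)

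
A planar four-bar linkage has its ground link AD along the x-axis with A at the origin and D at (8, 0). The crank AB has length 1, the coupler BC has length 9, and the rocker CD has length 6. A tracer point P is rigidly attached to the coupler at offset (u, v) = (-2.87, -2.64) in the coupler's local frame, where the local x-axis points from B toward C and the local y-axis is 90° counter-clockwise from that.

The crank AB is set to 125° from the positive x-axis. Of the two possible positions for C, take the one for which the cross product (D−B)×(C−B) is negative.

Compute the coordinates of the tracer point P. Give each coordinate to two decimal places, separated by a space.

-4.47 1.00

A=(0,0), D=(8.00,0)
B = A + 1.00·(cos125°, sin125°) = (-0.5736, 0.8192)
|BD| = 8.6126
circle(B,9.00) ∩ circle(D,6.00): a=6.9188, h=5.7559
  candidates: C₊=(6.8613,5.8909) cross=49.574; C₋=(5.7664,-5.5687) cross=-49.574
  mode - wants cross < 0 → take C=(5.7664,-5.5687) (cross=-49.574)
ex = (C−B)/|BC| = (0.7044,-0.7098); ey = (0.7098,0.7044)
P = B + -2.87·ex + -2.64·ey = (-4.4691,0.9965)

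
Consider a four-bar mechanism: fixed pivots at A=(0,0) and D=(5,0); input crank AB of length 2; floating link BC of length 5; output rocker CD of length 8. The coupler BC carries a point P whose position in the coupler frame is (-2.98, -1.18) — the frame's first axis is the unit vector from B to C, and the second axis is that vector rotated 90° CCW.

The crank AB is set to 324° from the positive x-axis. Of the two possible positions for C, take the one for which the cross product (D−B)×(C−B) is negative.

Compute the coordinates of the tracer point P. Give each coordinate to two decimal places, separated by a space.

A=(0,0), D=(5.00,0)
B = A + 2.00·(cos324°, sin324°) = (1.6180, -1.1756)
|BD| = 3.5805
circle(B,5.00) ∩ circle(D,8.00): a=-3.6560, h=3.4108
  candidates: C₊=(-2.9552,0.8458) cross=12.212; C₋=(-0.7154,-5.5977) cross=-12.212
  mode - wants cross < 0 → take C=(-0.7154,-5.5977) (cross=-12.212)
ex = (C−B)/|BC| = (-0.4667,-0.8844); ey = (0.8844,-0.4667)
P = B + -2.98·ex + -1.18·ey = (1.9652,2.0107)

1.97 2.01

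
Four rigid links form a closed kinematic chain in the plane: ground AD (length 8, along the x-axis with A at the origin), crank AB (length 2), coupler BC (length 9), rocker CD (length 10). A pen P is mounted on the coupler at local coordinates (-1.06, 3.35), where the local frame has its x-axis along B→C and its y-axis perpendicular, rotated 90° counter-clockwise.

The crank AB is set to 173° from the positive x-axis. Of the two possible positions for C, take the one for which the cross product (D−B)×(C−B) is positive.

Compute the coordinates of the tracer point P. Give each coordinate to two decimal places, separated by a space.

A=(0,0), D=(8.00,0)
B = A + 2.00·(cos173°, sin173°) = (-1.9851, 0.2437)
|BD| = 9.9881
circle(B,9.00) ∩ circle(D,10.00): a=4.0429, h=8.0408
  candidates: C₊=(2.2528,8.1835) cross=80.312; C₋=(1.8604,-7.8934) cross=-80.312
  mode + wants cross > 0 → take C=(2.2528,8.1835) (cross=80.312)
ex = (C−B)/|BC| = (0.4709,0.8822); ey = (-0.8822,0.4709)
P = B + -1.06·ex + 3.35·ey = (-5.4396,0.8861)

-5.44 0.89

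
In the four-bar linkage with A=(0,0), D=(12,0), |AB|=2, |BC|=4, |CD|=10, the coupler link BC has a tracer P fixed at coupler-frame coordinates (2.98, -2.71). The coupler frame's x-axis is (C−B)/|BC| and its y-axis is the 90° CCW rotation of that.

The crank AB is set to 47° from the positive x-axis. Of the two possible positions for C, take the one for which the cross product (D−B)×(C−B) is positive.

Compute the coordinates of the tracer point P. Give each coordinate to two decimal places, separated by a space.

5.18 2.74

A=(0,0), D=(12.00,0)
B = A + 2.00·(cos47°, sin47°) = (1.3640, 1.4627)
|BD| = 10.7361
circle(B,4.00) ∩ circle(D,10.00): a=1.4560, h=3.7256
  candidates: C₊=(3.3140,4.9552) cross=39.998; C₋=(2.2989,-2.4265) cross=-39.998
  mode + wants cross > 0 → take C=(3.3140,4.9552) (cross=39.998)
ex = (C−B)/|BC| = (0.4875,0.8731); ey = (-0.8731,0.4875)
P = B + 2.98·ex + -2.71·ey = (5.1829,2.7435)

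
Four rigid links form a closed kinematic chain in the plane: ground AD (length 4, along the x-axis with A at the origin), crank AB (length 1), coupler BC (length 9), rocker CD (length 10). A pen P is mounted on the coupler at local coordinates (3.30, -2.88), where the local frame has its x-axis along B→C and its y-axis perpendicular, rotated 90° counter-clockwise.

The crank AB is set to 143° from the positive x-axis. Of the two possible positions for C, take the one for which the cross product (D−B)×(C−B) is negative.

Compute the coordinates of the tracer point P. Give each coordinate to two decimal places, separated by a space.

A=(0,0), D=(4.00,0)
B = A + 1.00·(cos143°, sin143°) = (-0.7986, 0.6018)
|BD| = 4.8362
circle(B,9.00) ∩ circle(D,10.00): a=0.4538, h=8.9886
  candidates: C₊=(0.7701,9.4640) cross=43.471; C₋=(-1.4669,-8.3733) cross=-43.471
  mode - wants cross < 0 → take C=(-1.4669,-8.3733) (cross=-43.471)
ex = (C−B)/|BC| = (-0.0743,-0.9972); ey = (0.9972,-0.0743)
P = B + 3.30·ex + -2.88·ey = (-3.9157,-2.4752)

-3.92 -2.48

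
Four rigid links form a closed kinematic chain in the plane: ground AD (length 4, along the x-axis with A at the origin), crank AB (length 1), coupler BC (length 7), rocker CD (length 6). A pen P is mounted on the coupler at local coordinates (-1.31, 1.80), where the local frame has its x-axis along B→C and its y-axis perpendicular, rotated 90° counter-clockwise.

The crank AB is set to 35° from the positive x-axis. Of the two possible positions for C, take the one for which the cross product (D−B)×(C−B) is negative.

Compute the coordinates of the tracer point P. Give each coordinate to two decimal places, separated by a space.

A=(0,0), D=(4.00,0)
B = A + 1.00·(cos35°, sin35°) = (0.8192, 0.5736)
|BD| = 3.2321
circle(B,7.00) ∩ circle(D,6.00): a=3.6271, h=5.9870
  candidates: C₊=(5.4512,5.8219) cross=19.351; C₋=(3.3263,-5.9621) cross=-19.351
  mode - wants cross < 0 → take C=(3.3263,-5.9621) (cross=-19.351)
ex = (C−B)/|BC| = (0.3582,-0.9337); ey = (0.9337,0.3582)
P = B + -1.31·ex + 1.80·ey = (2.0306,2.4414)

2.03 2.44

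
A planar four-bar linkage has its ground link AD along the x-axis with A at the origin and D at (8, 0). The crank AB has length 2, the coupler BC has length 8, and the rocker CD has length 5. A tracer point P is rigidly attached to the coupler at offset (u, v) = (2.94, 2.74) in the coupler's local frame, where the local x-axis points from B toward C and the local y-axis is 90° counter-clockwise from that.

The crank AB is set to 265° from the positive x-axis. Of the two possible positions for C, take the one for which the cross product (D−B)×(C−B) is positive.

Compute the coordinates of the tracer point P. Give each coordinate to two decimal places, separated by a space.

-0.32 2.02

A=(0,0), D=(8.00,0)
B = A + 2.00·(cos265°, sin265°) = (-0.1743, -1.9924)
|BD| = 8.4136
circle(B,8.00) ∩ circle(D,5.00): a=6.5245, h=4.6294
  candidates: C₊=(5.0683,4.0503) cross=38.950; C₋=(7.2609,-4.9451) cross=-38.950
  mode + wants cross > 0 → take C=(5.0683,4.0503) (cross=38.950)
ex = (C−B)/|BC| = (0.6553,0.7553); ey = (-0.7553,0.6553)
P = B + 2.94·ex + 2.74·ey = (-0.3173,2.0239)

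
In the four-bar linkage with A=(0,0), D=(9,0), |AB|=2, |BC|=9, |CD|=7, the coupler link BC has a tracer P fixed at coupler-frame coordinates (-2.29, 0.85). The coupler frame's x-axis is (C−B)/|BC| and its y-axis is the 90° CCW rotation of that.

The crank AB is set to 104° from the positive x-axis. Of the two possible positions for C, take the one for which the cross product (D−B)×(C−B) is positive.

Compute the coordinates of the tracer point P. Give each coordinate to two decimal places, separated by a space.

A=(0,0), D=(9.00,0)
B = A + 2.00·(cos104°, sin104°) = (-0.4838, 1.9406)
|BD| = 9.6804
circle(B,9.00) ∩ circle(D,7.00): a=6.4930, h=6.2322
  candidates: C₊=(7.1267,6.7447) cross=60.330; C₋=(4.6280,-5.4668) cross=-60.330
  mode + wants cross > 0 → take C=(7.1267,6.7447) (cross=60.330)
ex = (C−B)/|BC| = (0.8456,0.5338); ey = (-0.5338,0.8456)
P = B + -2.29·ex + 0.85·ey = (-2.8740,1.4370)

-2.87 1.44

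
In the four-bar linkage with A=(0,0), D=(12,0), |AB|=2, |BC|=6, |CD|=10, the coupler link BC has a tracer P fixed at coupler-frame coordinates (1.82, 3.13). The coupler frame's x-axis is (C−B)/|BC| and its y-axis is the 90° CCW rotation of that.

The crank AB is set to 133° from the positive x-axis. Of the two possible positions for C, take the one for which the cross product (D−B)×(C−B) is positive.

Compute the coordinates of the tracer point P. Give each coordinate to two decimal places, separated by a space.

-1.82 5.05

A=(0,0), D=(12.00,0)
B = A + 2.00·(cos133°, sin133°) = (-1.3640, 1.4627)
|BD| = 13.4438
circle(B,6.00) ∩ circle(D,10.00): a=4.3416, h=4.1413
  candidates: C₊=(3.4024,5.1070) cross=55.675; C₋=(2.5013,-3.1264) cross=-55.675
  mode + wants cross > 0 → take C=(3.4024,5.1070) (cross=55.675)
ex = (C−B)/|BC| = (0.7944,0.6074); ey = (-0.6074,0.7944)
P = B + 1.82·ex + 3.13·ey = (-1.8193,5.0546)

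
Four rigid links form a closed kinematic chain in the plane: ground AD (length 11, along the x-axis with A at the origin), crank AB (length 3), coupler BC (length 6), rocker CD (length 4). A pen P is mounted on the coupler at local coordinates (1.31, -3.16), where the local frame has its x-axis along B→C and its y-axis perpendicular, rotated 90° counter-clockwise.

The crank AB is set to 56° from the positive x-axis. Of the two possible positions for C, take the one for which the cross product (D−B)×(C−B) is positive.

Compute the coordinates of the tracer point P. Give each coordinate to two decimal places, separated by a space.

2.84 -0.73

A=(0,0), D=(11.00,0)
B = A + 3.00·(cos56°, sin56°) = (1.6776, 2.4871)
|BD| = 9.6485
circle(B,6.00) ∩ circle(D,4.00): a=5.8607, h=1.2855
  candidates: C₊=(7.6716,2.2184) cross=12.403; C₋=(7.0088,-0.2657) cross=-12.403
  mode + wants cross > 0 → take C=(7.6716,2.2184) (cross=12.403)
ex = (C−B)/|BC| = (0.9990,-0.0448); ey = (0.0448,0.9990)
P = B + 1.31·ex + -3.16·ey = (2.8448,-0.7284)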